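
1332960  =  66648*20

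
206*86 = 17716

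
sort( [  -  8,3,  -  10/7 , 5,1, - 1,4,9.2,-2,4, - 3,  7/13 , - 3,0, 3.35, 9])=[ - 8,  -  3,-3, - 2, - 10/7, - 1, 0,7/13, 1 , 3,3.35,4,4,5, 9,9.2]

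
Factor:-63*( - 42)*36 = 95256 = 2^3*3^5*7^2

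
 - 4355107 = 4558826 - 8913933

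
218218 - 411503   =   - 193285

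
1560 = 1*1560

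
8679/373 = 23 + 100/373=23.27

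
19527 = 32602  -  13075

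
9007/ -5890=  - 9007/5890 = -1.53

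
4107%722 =497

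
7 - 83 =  - 76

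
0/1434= 0 = 0.00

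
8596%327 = 94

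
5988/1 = 5988 = 5988.00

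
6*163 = 978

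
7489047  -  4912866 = 2576181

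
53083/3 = 17694 + 1/3=17694.33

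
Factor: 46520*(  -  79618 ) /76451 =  - 3703829360/76451 = - 2^4*5^1  *7^1*11^2*47^1*89^( - 1 )*859^(- 1 )*1163^1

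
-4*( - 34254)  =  137016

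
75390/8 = 37695/4 = 9423.75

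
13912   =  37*376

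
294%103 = 88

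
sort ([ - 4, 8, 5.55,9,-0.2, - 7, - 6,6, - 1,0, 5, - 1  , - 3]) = [  -  7, - 6, -4, - 3, - 1, - 1, - 0.2,0, 5, 5.55,  6,8,9 ] 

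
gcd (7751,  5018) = 1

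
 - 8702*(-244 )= 2123288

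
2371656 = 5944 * 399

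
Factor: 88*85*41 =2^3*5^1*11^1*17^1*41^1 =306680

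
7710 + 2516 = 10226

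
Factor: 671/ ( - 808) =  - 2^( - 3 )*11^1*61^1*101^ ( - 1)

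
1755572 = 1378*1274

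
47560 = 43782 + 3778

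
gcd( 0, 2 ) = 2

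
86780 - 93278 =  - 6498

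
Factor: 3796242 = 2^1 * 3^1*23^1*27509^1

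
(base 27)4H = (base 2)1111101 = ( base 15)85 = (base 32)3t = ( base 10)125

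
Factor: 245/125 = 5^( - 2)*7^2 = 49/25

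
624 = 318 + 306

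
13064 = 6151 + 6913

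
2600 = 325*8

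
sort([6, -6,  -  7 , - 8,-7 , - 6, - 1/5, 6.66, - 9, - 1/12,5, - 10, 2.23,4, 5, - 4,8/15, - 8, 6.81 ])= [-10, - 9, - 8,-8, - 7,-7, - 6, - 6,-4,  -  1/5,-1/12,8/15,2.23, 4,5,5,6 , 6.66,6.81] 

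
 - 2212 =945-3157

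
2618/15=174+8/15  =  174.53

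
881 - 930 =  - 49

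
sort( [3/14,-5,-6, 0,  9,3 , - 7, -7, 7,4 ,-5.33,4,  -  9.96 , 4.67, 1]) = [ - 9.96,  -  7 , - 7 , - 6 ,  -  5.33, - 5, 0, 3/14,  1, 3, 4, 4 , 4.67, 7,9 ] 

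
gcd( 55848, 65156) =9308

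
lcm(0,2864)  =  0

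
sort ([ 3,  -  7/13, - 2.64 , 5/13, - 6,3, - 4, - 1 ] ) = [ - 6, - 4,  -  2.64 , - 1, -7/13, 5/13,3,  3] 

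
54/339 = 18/113= 0.16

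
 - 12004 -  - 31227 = 19223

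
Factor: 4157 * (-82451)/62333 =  - 342748807/62333 = - 41^1*83^( - 1 )*751^ ( - 1)*2011^1*4157^1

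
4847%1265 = 1052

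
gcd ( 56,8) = 8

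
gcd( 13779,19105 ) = 1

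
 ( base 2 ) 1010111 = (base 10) 87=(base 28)33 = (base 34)2J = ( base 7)153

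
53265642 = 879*60598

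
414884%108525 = 89309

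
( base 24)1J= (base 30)1D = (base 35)18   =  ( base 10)43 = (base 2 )101011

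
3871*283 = 1095493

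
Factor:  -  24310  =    -  2^1*5^1*11^1*13^1*17^1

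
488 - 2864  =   - 2376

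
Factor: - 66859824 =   -  2^4 * 3^1 *73^1*19081^1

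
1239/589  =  1239/589 =2.10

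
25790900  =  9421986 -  - 16368914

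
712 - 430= 282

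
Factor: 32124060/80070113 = 2^2*3^3*5^1 *19^1*31^1 * 101^1*80070113^ ( - 1) 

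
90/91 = 90/91 = 0.99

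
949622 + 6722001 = 7671623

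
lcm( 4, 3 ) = 12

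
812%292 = 228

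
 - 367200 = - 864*425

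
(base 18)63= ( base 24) 4f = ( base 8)157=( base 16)6F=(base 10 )111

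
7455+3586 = 11041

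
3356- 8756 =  - 5400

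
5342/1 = 5342 = 5342.00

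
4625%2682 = 1943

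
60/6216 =5/518 = 0.01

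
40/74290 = 4/7429 = 0.00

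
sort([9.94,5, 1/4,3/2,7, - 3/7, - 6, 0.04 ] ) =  [ - 6,- 3/7 , 0.04,1/4,3/2,5, 7,9.94 ] 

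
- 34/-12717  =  34/12717 = 0.00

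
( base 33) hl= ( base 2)1001000110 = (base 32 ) i6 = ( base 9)716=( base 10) 582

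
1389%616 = 157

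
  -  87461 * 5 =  - 437305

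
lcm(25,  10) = 50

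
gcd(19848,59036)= 4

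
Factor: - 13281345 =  - 3^2*5^1*7^1*11^1*3833^1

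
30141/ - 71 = - 425 + 34/71  =  - 424.52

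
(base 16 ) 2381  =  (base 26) dbf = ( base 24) FIH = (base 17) 1E7B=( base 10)9089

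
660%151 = 56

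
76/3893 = 76/3893 = 0.02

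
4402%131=79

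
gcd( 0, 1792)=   1792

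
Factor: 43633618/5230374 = 3^(  -  1)*7^2*71^1 *107^(- 1) * 6271^1 * 8147^(  -  1 ) = 21816809/2615187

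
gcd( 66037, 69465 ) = 1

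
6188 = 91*68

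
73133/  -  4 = - 73133/4 = -18283.25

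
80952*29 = 2347608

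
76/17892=19/4473 = 0.00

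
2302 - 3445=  - 1143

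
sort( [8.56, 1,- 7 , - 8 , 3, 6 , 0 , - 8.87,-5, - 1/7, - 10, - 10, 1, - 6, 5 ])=[  -  10,  -  10, - 8.87,  -  8, - 7 , - 6, - 5, - 1/7, 0,1, 1,  3, 5, 6, 8.56 ]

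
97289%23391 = 3725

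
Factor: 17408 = 2^10*17^1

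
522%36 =18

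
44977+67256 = 112233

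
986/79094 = 493/39547 = 0.01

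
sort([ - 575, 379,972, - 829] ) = [-829 ,-575 , 379,972] 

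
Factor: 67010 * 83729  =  5610680290= 2^1 * 5^1 * 101^1*829^1*6701^1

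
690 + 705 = 1395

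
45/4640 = 9/928=0.01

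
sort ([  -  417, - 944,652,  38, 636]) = [ - 944,- 417,38,636 , 652]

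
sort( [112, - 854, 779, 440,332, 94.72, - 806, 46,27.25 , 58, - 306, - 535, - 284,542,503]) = [ - 854, - 806, - 535, - 306, - 284,  27.25,46, 58,94.72,  112,332,440 , 503,542, 779] 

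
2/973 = 2/973 = 0.00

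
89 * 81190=7225910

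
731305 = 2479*295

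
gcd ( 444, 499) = 1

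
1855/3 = 618 + 1/3 = 618.33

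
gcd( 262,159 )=1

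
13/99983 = 1/7691 = 0.00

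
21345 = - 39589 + 60934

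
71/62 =71/62 = 1.15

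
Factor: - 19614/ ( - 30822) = 7/11 = 7^1*11^( - 1)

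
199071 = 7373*27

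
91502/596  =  45751/298 =153.53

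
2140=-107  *(-20)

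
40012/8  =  10003/2=5001.50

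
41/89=41/89 = 0.46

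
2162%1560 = 602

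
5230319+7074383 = 12304702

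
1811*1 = 1811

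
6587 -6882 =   -  295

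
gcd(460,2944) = 92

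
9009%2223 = 117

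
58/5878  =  29/2939 = 0.01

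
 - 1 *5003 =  - 5003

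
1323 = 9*147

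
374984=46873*8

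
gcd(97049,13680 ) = 1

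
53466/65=53466/65= 822.55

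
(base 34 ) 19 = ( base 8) 53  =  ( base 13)34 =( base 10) 43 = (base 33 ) 1a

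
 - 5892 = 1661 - 7553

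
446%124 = 74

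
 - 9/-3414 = 3/1138 =0.00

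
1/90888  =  1/90888  =  0.00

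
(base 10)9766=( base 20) 1486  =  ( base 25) FFG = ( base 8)23046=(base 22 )K3K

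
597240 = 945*632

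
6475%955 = 745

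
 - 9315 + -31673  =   - 40988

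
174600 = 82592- - 92008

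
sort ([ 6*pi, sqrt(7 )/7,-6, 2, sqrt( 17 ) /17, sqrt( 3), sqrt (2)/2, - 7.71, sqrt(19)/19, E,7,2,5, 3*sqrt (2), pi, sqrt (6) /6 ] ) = [  -  7.71,  -  6,sqrt(19 ) /19, sqrt( 17 )/17, sqrt( 7)/7, sqrt(6 )/6, sqrt( 2) /2, sqrt(3), 2, 2, E,pi, 3*sqrt( 2), 5, 7,6*pi] 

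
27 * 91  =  2457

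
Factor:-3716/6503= - 4/7 = - 2^2*7^ ( - 1)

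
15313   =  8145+7168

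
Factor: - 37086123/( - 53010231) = 29^( - 1 )  *609313^ ( - 1)*12362041^1 =12362041/17670077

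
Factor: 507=3^1*13^2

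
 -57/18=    - 19/6=- 3.17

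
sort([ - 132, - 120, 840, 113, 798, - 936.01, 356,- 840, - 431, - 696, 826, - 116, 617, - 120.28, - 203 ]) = [-936.01 , - 840, - 696, - 431, - 203,-132, - 120.28,-120, - 116, 113,  356, 617,798,826,840]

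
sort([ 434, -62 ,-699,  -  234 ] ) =[ - 699, - 234,-62 , 434 ]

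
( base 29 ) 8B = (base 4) 3303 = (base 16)f3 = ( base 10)243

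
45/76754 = 45/76754 = 0.00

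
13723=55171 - 41448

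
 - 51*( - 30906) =1576206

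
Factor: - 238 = - 2^1 * 7^1*17^1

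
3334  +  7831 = 11165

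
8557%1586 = 627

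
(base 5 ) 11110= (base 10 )780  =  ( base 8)1414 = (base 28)ro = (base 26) 140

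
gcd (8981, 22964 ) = 1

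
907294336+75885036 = 983179372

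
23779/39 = 23779/39=   609.72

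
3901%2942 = 959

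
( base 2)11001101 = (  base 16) CD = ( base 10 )205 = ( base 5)1310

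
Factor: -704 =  - 2^6*11^1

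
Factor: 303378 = 2^1*3^1 * 59^1*857^1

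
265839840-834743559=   -  568903719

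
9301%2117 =833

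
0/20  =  0 = 0.00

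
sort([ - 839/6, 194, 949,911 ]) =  [ - 839/6, 194,911, 949]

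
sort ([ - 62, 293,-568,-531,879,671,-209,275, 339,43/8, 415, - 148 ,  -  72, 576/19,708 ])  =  [-568,-531, - 209,-148,  -  72, - 62,  43/8,576/19,275, 293, 339,  415, 671,708,879 ]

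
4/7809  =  4/7809=0.00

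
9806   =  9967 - 161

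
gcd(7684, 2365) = 1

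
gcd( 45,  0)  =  45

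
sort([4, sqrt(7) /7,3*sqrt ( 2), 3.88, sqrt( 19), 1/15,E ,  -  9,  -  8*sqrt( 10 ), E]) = [-8*sqrt(10) , - 9, 1/15, sqrt( 7) /7, E,E, 3.88,4, 3*sqrt( 2) , sqrt ( 19)]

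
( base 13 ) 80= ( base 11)95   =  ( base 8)150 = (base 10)104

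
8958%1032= 702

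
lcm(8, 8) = 8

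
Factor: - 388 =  - 2^2*97^1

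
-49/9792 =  - 1 + 9743/9792 = -0.01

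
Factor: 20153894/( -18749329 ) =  - 2^1*83^1 * 167^1*727^1*18749329^ ( -1)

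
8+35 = 43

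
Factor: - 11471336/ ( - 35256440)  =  5^( - 1)*641^1*2237^1*881411^ (-1 ) = 1433917/4407055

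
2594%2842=2594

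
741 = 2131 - 1390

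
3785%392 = 257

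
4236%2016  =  204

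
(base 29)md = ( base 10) 651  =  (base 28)N7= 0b1010001011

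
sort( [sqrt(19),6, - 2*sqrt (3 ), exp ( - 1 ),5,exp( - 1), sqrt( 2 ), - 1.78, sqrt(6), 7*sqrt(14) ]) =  [ - 2*sqrt( 3) , - 1.78,  exp( - 1),exp( - 1), sqrt(2) , sqrt(6), sqrt (19 ), 5, 6, 7 * sqrt( 14)] 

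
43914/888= 49+ 67/148 = 49.45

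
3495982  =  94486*37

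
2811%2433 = 378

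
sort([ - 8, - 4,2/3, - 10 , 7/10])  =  [ - 10,- 8, - 4,2/3, 7/10]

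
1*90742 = 90742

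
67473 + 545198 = 612671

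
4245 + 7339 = 11584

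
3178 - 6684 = - 3506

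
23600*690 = 16284000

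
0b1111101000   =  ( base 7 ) 2626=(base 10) 1000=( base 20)2A0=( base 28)17K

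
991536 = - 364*( - 2724 )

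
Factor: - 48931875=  - 3^2 * 5^4*8699^1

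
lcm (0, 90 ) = 0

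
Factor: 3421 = 11^1*311^1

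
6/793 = 6/793 = 0.01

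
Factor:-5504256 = -2^8*3^2*2389^1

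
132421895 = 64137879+68284016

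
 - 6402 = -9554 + 3152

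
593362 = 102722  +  490640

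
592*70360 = 41653120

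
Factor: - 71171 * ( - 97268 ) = 2^2*24317^1*71171^1 = 6922660828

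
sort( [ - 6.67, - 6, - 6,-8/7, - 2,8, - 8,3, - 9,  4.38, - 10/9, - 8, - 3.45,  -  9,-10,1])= [ - 10,-9, - 9, - 8, - 8, - 6.67, - 6, - 6, - 3.45, - 2, - 8/7, - 10/9,1, 3,4.38,  8]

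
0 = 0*69169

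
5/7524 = 5/7524= 0.00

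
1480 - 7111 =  - 5631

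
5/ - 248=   -  5/248 = -0.02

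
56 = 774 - 718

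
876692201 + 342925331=1219617532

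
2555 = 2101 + 454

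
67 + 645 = 712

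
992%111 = 104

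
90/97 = 90/97 = 0.93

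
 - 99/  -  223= 99/223=0.44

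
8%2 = 0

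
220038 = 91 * 2418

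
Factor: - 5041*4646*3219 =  - 2^1 * 3^1*23^1*29^1 * 37^1 * 71^2*101^1 = - 75390544434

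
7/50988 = 1/7284 = 0.00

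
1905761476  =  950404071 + 955357405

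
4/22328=1/5582 = 0.00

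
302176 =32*9443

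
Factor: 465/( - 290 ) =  - 93/58= -2^( - 1 )*3^1*29^ ( - 1)*31^1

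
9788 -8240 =1548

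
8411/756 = 11 + 95/756 = 11.13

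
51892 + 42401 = 94293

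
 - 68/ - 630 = 34/315 = 0.11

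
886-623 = 263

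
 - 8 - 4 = - 12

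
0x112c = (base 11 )3337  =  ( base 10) 4396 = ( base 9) 6024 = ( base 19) c37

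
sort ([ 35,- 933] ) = [- 933,35]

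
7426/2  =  3713=3713.00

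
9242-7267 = 1975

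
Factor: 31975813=31975813^1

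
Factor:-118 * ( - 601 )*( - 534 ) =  -37870212 =- 2^2*3^1*59^1*89^1 * 601^1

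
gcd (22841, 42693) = 7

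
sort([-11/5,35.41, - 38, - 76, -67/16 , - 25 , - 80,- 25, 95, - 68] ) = [  -  80, - 76,-68,-38, - 25,-25,-67/16, - 11/5,35.41, 95] 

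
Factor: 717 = 3^1*239^1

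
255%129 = 126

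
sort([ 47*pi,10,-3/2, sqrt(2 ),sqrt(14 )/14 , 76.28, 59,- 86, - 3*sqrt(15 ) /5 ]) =[ - 86,-3*sqrt( 15)/5, - 3/2,sqrt(14) /14,  sqrt( 2 ),10,59,76.28,  47*pi ] 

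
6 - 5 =1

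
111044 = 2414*46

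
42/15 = 2 + 4/5 = 2.80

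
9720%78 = 48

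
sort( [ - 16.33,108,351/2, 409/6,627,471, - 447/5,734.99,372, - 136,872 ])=[ - 136, - 447/5, - 16.33 , 409/6,108,351/2,  372,471,627, 734.99,  872]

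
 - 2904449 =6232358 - 9136807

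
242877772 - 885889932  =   - 643012160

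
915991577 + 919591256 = 1835582833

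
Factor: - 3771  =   - 3^2*419^1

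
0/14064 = 0= 0.00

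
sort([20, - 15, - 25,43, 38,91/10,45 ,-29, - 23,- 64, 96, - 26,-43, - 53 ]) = [ - 64, - 53,  -  43, - 29,- 26,  -  25 , - 23, -15,91/10,  20, 38,43,45 , 96]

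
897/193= 897/193 = 4.65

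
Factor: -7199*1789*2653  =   -7^1*23^1 *313^1*379^1* 1789^1 = - 34168016183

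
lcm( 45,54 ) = 270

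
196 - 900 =  -  704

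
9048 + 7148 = 16196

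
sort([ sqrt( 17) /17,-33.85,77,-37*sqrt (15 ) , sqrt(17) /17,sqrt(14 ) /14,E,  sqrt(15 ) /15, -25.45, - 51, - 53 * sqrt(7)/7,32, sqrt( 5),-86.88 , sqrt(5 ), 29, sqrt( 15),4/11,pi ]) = [ - 37*sqrt( 15), - 86.88, - 51, - 33.85, - 25.45 , - 53*sqrt(7) /7,sqrt(17 ) /17,sqrt(17 )/17,sqrt ( 15) /15,sqrt( 14 )/14,4/11,  sqrt( 5 ),  sqrt( 5 ), E , pi,sqrt( 15 ),29,32,77 ] 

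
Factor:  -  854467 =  - 854467^1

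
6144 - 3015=3129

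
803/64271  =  803/64271 = 0.01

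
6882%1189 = 937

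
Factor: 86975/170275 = 71^1* 139^( - 1) =71/139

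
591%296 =295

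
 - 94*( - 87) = 8178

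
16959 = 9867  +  7092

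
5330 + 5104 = 10434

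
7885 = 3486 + 4399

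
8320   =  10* 832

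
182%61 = 60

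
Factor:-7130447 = -83^1*85909^1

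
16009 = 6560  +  9449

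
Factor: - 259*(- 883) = 7^1*37^1*883^1 = 228697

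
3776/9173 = 3776/9173 = 0.41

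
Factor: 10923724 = 2^2 * 7^1*17^1 *53^1*433^1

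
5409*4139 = 22387851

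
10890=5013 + 5877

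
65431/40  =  65431/40 =1635.78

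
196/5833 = 196/5833 =0.03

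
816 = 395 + 421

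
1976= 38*52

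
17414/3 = 17414/3 = 5804.67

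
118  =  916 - 798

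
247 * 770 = 190190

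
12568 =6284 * 2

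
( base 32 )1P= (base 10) 57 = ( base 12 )49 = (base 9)63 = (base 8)71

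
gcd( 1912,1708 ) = 4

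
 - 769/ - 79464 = 769/79464 = 0.01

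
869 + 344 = 1213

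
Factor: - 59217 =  - 3^1 * 19739^1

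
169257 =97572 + 71685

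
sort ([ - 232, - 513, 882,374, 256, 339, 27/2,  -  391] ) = [ - 513, - 391, - 232,27/2,256, 339 , 374, 882]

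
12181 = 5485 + 6696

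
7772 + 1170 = 8942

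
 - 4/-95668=1/23917= 0.00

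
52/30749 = 52/30749=0.00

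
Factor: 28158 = 2^1 * 3^1*13^1*19^2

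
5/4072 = 5/4072 = 0.00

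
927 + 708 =1635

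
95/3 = 95/3 =31.67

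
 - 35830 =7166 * ( - 5) 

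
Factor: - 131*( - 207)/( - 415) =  - 27117/415= - 3^2*5^( - 1)*23^1 * 83^( - 1) * 131^1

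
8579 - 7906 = 673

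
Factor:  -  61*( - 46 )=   2806=2^1 * 23^1*61^1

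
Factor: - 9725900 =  - 2^2 * 5^2*97259^1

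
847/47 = 18 + 1/47= 18.02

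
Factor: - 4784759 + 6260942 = 1476183 = 3^1*492061^1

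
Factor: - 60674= - 2^1 * 23^1*1319^1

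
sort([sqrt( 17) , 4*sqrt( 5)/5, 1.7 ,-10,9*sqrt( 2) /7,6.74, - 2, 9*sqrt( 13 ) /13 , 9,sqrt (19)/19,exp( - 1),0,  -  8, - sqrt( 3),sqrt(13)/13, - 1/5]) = [ - 10, - 8, - 2, - sqrt(3 ), - 1/5, 0,  sqrt( 19)/19,sqrt( 13) /13,exp( - 1), 1.7 , 4*sqrt( 5 )/5 , 9 * sqrt( 2)/7,9*sqrt( 13)/13,sqrt( 17), 6.74, 9 ] 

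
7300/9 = 811 + 1/9= 811.11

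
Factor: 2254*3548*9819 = 2^3 *3^2*7^2 * 23^1*887^1* 1091^1 = 78524428248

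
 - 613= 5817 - 6430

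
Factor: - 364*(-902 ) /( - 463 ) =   -  328328/463  =  -2^3*7^1*11^1 * 13^1*41^1*463^( - 1)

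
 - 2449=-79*31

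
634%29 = 25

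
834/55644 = 139/9274 = 0.01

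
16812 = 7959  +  8853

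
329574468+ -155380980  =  174193488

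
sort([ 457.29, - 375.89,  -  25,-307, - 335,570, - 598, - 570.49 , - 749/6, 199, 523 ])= [  -  598, - 570.49, - 375.89, - 335,-307,-749/6, - 25 , 199,457.29, 523, 570] 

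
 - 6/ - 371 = 6/371= 0.02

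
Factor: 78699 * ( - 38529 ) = -3032193771=- 3^4*37^1*709^1*1427^1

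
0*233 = 0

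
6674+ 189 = 6863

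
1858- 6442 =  - 4584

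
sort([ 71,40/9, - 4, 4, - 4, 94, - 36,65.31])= [-36,-4, - 4,4, 40/9,  65.31, 71, 94]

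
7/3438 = 7/3438 = 0.00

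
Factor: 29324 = 2^2*7331^1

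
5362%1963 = 1436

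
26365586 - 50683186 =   -  24317600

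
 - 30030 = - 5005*6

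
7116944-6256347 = 860597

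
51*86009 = 4386459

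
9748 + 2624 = 12372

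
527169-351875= 175294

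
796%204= 184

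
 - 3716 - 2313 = -6029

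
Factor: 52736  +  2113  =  3^1*47^1*389^1= 54849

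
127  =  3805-3678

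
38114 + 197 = 38311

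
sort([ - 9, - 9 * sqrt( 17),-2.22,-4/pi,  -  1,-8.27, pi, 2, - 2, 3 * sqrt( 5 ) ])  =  [ - 9 * sqrt( 17), - 9, -8.27, - 2.22, - 2,-4/pi, - 1,  2,pi,3 * sqrt ( 5)]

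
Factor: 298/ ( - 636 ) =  - 2^( - 1) * 3^ (-1) * 53^( - 1 )*149^1= - 149/318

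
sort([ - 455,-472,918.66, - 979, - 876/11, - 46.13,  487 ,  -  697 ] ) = [ - 979,-697, - 472,- 455,  -  876/11, - 46.13,487, 918.66] 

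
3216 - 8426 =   -  5210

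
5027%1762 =1503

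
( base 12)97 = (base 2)1110011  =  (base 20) 5f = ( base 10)115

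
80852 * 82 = 6629864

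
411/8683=411/8683 = 0.05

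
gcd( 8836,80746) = 94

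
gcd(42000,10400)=400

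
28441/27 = 28441/27  =  1053.37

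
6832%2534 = 1764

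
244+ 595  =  839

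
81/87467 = 81/87467 = 0.00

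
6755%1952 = 899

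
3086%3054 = 32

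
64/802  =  32/401 = 0.08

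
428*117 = 50076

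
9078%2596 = 1290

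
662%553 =109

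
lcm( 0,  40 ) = 0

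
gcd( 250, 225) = 25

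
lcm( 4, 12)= 12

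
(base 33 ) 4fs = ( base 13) 22b4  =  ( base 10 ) 4879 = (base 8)11417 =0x130f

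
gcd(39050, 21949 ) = 1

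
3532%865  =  72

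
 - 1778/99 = -1778/99 = -  17.96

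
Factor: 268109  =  19^1*103^1*137^1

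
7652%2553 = 2546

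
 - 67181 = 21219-88400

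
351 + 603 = 954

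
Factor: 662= 2^1*331^1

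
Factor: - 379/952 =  - 2^ (-3 )*7^(  -  1)*17^( - 1) * 379^1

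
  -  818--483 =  - 335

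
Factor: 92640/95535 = 2^5*3^( - 1)*11^( - 1) = 32/33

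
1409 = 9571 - 8162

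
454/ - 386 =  - 227/193  =  - 1.18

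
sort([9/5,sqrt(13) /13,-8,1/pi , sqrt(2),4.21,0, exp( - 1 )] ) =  [ - 8,0,sqrt(13 )/13,1/pi,exp(-1 ),sqrt(2 ), 9/5,4.21 ]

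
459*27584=12661056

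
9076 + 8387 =17463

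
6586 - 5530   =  1056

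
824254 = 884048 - 59794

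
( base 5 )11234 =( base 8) 1463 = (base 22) 1f5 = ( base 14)427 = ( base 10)819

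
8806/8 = 4403/4 = 1100.75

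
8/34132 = 2/8533= 0.00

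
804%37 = 27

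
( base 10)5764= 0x1684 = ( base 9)7814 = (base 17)12G1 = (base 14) 215a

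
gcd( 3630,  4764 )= 6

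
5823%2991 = 2832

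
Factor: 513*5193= 3^5*19^1*577^1 = 2664009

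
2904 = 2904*1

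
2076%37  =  4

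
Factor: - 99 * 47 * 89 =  - 3^2 * 11^1*47^1 * 89^1 = -  414117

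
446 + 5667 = 6113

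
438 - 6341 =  - 5903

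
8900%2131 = 376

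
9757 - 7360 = 2397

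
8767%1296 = 991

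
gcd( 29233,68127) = 1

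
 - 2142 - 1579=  - 3721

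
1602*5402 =8654004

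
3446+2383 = 5829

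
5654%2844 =2810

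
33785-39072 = - 5287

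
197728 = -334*( -592)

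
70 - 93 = -23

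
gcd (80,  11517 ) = 1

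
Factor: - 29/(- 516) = 2^(  -  2) * 3^(  -  1) * 29^1*43^( - 1 )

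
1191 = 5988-4797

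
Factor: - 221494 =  - 2^1*7^1*13^1*1217^1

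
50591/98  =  516 + 23/98  =  516.23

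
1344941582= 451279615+893661967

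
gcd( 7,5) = 1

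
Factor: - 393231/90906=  - 943/218= -2^(-1 )*23^1*41^1*109^ ( - 1 ) 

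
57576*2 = 115152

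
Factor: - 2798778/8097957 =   -  932926/2699319 = - 2^1 * 3^(- 1)*7^ (-1)*17^1*23^1*173^ ( -1)  *  743^( - 1) * 1193^1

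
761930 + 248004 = 1009934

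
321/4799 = 321/4799 = 0.07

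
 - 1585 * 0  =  0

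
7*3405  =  23835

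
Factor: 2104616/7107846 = 2^2*3^(-1 )*829^( - 1) *1429^(  -  1)*263077^1   =  1052308/3553923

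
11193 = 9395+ 1798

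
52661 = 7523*7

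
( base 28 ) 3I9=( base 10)2865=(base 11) 2175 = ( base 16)B31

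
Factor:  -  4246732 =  -2^2*7^2*47^1*461^1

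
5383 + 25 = 5408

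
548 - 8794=  -  8246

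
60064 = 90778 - 30714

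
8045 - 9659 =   -  1614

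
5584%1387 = 36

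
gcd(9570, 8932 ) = 638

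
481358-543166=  - 61808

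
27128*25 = 678200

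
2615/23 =2615/23 = 113.70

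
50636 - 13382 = 37254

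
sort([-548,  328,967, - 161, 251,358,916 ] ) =[  -  548,-161,  251, 328,358, 916, 967 ]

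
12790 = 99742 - 86952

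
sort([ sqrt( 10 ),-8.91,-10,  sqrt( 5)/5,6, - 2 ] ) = [ - 10, - 8.91 , - 2,sqrt( 5)/5, sqrt( 10), 6]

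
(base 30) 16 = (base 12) 30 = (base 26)1a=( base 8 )44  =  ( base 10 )36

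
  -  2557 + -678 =-3235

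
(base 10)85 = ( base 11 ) 78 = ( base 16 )55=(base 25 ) 3a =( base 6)221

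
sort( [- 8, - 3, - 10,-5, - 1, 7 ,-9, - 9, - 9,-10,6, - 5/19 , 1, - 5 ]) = [-10, - 10, - 9, - 9,-9, - 8  , - 5, - 5, - 3, - 1 , - 5/19 , 1,6, 7] 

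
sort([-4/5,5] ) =[-4/5,5]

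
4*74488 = 297952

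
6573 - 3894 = 2679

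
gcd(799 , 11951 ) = 17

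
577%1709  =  577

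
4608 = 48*96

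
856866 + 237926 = 1094792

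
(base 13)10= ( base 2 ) 1101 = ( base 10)13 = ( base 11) 12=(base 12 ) 11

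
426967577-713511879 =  - 286544302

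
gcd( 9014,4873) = 1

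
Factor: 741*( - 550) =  - 407550 = - 2^1*3^1*5^2*11^1*13^1*19^1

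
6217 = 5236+981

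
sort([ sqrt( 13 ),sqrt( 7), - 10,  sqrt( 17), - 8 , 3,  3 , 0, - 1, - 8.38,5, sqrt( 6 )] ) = [-10,-8.38,  -  8, - 1,  0,sqrt( 6),sqrt (7),  3, 3, sqrt( 13),sqrt( 17),  5]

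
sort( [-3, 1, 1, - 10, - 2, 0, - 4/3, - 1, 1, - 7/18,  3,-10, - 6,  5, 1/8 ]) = [-10, - 10, - 6, - 3, - 2, - 4/3, - 1, - 7/18, 0,1/8,1, 1,1,3, 5] 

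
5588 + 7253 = 12841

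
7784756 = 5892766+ 1891990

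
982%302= 76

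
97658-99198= - 1540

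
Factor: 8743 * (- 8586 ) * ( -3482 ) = 261384679836  =  2^2 * 3^4*7^1*53^1 * 1249^1 * 1741^1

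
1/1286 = 1/1286=0.00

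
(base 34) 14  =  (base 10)38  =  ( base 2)100110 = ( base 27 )1B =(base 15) 28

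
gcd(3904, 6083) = 1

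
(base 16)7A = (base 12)a2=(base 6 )322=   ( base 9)145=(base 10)122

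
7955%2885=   2185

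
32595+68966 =101561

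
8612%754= 318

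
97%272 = 97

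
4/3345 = 4/3345 = 0.00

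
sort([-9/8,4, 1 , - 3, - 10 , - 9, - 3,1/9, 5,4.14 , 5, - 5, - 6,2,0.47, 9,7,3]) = [ - 10, -9,-6, -5, - 3, - 3, - 9/8,1/9 , 0.47,  1,2, 3,4,4.14, 5,5,7,9]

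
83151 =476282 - 393131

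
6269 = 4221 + 2048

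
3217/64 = 50 + 17/64 = 50.27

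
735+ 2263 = 2998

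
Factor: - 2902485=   -  3^1*5^1*23^1 * 47^1*179^1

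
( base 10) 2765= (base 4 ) 223031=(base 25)4af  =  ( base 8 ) 5315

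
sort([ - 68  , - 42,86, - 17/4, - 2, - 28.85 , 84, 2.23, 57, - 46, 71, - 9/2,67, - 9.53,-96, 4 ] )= [ - 96, - 68, - 46, - 42, - 28.85, - 9.53, - 9/2, - 17/4, - 2,2.23, 4, 57, 67,71, 84,  86 ]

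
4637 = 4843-206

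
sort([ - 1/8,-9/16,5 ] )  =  [ - 9/16, -1/8,5]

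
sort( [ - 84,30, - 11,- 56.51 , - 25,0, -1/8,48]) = [-84, - 56.51, - 25,  -  11, - 1/8,0,30,48] 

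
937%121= 90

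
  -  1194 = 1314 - 2508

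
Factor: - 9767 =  - 9767^1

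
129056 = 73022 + 56034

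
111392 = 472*236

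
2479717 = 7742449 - 5262732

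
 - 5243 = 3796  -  9039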